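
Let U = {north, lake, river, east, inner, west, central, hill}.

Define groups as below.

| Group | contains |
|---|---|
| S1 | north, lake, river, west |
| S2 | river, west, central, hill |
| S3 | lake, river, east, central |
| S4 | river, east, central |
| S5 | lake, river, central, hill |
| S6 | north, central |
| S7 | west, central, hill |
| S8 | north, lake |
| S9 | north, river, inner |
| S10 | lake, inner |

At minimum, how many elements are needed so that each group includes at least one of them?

3

The 3 elements {lake, inner, central} hit every group.
No choice of 2 elements meets every group, so 3 is the minimum.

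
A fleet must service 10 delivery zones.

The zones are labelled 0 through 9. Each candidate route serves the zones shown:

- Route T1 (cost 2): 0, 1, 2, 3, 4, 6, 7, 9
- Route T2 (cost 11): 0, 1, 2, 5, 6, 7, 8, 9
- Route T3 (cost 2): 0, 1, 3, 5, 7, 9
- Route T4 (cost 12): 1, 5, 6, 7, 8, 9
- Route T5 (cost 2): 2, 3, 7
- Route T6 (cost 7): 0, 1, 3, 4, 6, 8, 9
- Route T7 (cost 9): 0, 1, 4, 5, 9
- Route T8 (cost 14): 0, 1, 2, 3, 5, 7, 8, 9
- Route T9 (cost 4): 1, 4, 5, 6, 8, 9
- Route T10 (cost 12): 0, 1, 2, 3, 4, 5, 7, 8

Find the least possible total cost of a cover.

6

T1, T9 together cover every zone (T1 ∪ T9 = {0, 1, 2, 3, 4, 5, 6, 7, 8, 9}); total cost 2 + 4 = 6.
The greedy pick T1, T3, T9 costs 8; no covering selection beats 6.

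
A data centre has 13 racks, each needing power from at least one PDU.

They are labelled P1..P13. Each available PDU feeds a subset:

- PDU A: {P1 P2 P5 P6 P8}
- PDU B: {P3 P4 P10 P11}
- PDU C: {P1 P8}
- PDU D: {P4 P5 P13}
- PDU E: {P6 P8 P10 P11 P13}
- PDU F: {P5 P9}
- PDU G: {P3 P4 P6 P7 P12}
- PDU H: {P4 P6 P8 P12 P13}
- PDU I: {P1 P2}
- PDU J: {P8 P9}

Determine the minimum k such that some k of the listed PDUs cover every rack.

E and F and G and I together: E ∪ F ∪ G ∪ I = {P1, P2, P3, P4, P5, P6, P7, P8, P9, P10, P11, P12, P13} — every rack is covered.
No 3 of the 10 PDUs cover everything (all 120 combinations miss at least one rack), so 4 is optimal.

4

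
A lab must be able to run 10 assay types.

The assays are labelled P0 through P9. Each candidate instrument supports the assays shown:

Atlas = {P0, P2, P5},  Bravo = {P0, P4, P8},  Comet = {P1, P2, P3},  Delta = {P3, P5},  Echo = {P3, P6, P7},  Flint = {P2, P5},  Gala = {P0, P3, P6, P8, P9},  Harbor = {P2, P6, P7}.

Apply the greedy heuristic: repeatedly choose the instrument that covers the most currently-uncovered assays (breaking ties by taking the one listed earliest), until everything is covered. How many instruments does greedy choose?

Greedy: pick Gala (covers 5 new) → pick Atlas (covers 2 new) → pick Bravo (covers 1 new) → pick Comet (covers 1 new) → pick Echo (covers 1 new). Total picks: 5.

5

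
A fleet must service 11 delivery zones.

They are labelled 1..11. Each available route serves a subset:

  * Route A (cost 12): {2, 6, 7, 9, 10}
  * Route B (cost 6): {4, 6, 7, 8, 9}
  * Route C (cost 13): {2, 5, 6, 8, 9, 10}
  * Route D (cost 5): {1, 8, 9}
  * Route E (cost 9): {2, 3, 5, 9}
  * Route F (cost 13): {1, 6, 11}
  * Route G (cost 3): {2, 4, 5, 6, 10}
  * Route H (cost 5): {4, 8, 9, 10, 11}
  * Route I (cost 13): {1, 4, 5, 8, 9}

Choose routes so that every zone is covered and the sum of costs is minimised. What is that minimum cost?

25

B, D, E, H together cover every zone (B ∪ D ∪ E ∪ H = {1, 2, 3, 4, 5, 6, 7, 8, 9, 10, 11}); total cost 6 + 5 + 9 + 5 = 25.
The greedy pick G, D, H, B, E costs 28; no covering selection beats 25.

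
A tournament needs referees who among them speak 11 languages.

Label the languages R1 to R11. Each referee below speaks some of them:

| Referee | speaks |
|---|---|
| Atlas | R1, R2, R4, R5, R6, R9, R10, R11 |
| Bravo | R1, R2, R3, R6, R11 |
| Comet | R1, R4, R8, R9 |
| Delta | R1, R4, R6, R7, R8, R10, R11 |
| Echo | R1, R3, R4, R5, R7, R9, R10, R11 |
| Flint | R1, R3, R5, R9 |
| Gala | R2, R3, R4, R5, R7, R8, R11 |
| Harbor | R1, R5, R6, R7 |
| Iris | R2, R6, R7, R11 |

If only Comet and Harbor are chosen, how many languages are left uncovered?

Union of Comet, Harbor = {R1, R4, R5, R6, R7, R8, R9}.
Not covered: R2, R3, R10, R11 — 4 languages.

4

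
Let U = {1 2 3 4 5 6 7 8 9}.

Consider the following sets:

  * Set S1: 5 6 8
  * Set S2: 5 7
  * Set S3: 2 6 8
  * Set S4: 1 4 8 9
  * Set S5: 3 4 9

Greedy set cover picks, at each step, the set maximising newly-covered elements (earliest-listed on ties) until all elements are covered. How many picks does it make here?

5

Greedy: pick S4 (covers 4 new) → pick S1 (covers 2 new) → pick S2 (covers 1 new) → pick S3 (covers 1 new) → pick S5 (covers 1 new). Total picks: 5.
(The true minimum cover uses only 4 sets, so greedy is not optimal here.)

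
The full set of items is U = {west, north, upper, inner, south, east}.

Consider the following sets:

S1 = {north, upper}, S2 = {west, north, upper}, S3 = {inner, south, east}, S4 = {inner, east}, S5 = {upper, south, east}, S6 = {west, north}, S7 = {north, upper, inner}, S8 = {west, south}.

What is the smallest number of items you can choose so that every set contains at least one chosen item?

3

Take H = {north, south, east}. Each listed set contains at least one of these, so H is a hitting set of size 3.
The sets S1, S4, S8 are pairwise disjoint, so any hitting set needs a separate item for each — at least 3. Hence 3 is optimal.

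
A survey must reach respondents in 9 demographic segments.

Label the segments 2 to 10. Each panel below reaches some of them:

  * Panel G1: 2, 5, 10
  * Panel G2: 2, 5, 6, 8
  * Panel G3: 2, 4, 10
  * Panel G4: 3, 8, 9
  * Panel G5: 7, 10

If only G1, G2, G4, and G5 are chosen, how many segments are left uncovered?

Union of G1, G2, G4, G5 = {2, 3, 5, 6, 7, 8, 9, 10}.
Not covered: 4 — 1 segment.

1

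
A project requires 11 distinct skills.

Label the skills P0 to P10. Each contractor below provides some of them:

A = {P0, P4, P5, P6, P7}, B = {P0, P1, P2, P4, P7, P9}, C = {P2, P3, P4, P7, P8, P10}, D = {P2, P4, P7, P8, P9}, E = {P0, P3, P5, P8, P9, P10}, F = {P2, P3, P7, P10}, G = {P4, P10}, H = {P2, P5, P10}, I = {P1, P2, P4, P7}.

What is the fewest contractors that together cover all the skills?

Take {A, E, I}. Their union is {P0, P1, P2, P3, P4, P5, P6, P7, P8, P9, P10}, which is all 11 skills.
Only A contains P6, so A is forced; the remaining 6 skills need at least 2 more contractors (each remaining contractor adds at most 4) — so at least 3 contractors are needed, and 3 is optimal.

3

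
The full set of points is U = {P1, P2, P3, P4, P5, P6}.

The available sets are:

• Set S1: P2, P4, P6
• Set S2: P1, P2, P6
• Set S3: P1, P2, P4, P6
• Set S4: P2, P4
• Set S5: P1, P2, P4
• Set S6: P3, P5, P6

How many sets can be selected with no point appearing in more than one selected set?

S4, S6 are pairwise disjoint (S4={P2,P4}; S6={P3,P5,P6}).
Every remaining set overlaps one of these, and no 3 of the listed sets are pairwise disjoint, so 2 is the maximum.

2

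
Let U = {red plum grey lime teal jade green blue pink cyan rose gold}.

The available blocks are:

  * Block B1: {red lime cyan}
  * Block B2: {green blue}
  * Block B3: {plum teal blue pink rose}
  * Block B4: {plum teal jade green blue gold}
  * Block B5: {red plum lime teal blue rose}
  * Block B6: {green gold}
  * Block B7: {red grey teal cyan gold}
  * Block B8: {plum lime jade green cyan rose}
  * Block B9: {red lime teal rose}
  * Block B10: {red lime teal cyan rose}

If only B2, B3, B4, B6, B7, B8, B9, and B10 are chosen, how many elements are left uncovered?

Union of B2, B3, B4, B6, B7, B8, B9, B10 = {red, plum, grey, lime, teal, jade, green, blue, pink, cyan, rose, gold} — that's every element, so 0 are uncovered.

0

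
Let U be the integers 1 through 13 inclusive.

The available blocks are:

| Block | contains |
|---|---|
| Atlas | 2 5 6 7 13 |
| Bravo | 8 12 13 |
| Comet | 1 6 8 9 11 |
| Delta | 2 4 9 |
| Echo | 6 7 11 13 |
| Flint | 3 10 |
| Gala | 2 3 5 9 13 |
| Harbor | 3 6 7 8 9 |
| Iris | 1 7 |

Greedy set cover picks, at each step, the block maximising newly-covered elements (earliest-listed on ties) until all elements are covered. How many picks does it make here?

Greedy: pick Atlas (covers 5 new) → pick Comet (covers 4 new) → pick Flint (covers 2 new) → pick Bravo (covers 1 new) → pick Delta (covers 1 new). Total picks: 5.

5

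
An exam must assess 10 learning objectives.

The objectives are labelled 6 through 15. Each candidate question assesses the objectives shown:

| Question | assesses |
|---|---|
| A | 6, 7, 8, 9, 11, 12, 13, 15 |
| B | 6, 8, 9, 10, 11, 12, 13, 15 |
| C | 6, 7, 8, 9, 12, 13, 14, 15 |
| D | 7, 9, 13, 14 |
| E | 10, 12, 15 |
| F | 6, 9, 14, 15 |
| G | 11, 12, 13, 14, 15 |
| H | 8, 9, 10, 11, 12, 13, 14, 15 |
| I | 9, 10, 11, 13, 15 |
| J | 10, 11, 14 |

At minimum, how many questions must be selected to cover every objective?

2

B and C together: B ∪ C = {6, 7, 8, 9, 10, 11, 12, 13, 14, 15} — every objective is covered.
No single question has all 10 objectives (the largest, A, has 8), so 2 is optimal.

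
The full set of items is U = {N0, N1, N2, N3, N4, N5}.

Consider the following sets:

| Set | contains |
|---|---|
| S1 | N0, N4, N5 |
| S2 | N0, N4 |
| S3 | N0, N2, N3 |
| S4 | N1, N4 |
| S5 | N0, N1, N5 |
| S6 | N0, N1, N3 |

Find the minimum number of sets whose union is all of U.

3

S2 and S3 and S5 together: S2 ∪ S3 ∪ S5 = {N0, N1, N2, N3, N4, N5} — every item is covered.
Only S3 contains N2, so S3 is forced; the remaining 3 items need at least 2 more sets (each remaining set adds at most 2) — so at least 3 sets are needed, and 3 is optimal.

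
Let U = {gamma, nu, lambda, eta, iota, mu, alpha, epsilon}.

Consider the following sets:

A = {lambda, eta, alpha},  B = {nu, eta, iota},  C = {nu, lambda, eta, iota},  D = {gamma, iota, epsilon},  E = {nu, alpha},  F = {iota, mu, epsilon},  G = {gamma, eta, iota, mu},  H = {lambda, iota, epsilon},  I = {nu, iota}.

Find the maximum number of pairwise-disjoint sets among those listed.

2

E, G are pairwise disjoint (E={nu,alpha}; G={gamma,eta,iota,mu}).
Every remaining set overlaps one of these, and no 3 of the listed sets are pairwise disjoint, so 2 is the maximum.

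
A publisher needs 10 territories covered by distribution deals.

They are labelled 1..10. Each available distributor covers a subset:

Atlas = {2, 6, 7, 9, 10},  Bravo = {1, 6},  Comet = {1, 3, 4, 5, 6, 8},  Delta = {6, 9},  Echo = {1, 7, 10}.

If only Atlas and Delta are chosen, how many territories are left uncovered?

5

Union of Atlas, Delta = {2, 6, 7, 9, 10}.
Not covered: 1, 3, 4, 5, 8 — 5 territories.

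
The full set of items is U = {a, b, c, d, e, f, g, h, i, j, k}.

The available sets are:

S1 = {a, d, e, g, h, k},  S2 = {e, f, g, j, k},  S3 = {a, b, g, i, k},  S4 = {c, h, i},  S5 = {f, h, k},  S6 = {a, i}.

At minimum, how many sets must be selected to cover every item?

S1 and S2 and S3 and S4 together: S1 ∪ S2 ∪ S3 ∪ S4 = {a, b, c, d, e, f, g, h, i, j, k} — every item is covered.
Only S1 contains d, so S1 is forced; the remaining 5 items need at least 3 more sets (each remaining set adds at most 2) — so at least 4 sets are needed, and 4 is optimal.

4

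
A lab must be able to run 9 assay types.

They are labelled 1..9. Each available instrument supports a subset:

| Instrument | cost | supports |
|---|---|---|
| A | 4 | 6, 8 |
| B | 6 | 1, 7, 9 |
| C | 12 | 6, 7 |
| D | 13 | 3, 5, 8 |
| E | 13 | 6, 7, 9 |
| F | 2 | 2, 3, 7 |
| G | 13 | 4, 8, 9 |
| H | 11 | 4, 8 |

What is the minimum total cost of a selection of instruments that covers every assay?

36

A, B, D, F, H together cover every assay (A ∪ B ∪ D ∪ F ∪ H = {1, 2, 3, 4, 5, 6, 7, 8, 9}); total cost 4 + 6 + 13 + 2 + 11 = 36.
No covering selection has total cost below 36.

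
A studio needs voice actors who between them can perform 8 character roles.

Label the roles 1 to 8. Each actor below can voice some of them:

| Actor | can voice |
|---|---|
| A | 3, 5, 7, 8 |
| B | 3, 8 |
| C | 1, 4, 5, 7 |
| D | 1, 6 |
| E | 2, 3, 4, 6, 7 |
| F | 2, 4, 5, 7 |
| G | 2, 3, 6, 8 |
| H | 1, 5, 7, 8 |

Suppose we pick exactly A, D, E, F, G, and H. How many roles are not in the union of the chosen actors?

0

Union of A, D, E, F, G, H = {1, 2, 3, 4, 5, 6, 7, 8} — that's every role, so 0 are uncovered.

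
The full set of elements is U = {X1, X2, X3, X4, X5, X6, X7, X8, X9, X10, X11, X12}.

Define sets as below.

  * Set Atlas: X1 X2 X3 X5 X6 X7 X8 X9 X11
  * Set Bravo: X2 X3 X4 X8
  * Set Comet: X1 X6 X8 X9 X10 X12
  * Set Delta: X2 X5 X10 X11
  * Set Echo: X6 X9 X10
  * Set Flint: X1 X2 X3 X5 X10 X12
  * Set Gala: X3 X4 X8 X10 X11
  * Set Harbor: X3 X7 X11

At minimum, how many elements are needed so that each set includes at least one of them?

2

The 2 elements {X3, X10} hit every set.
The sets Comet, Harbor are pairwise disjoint, so any hitting set needs a separate element for each — at least 2. Hence 2 is optimal.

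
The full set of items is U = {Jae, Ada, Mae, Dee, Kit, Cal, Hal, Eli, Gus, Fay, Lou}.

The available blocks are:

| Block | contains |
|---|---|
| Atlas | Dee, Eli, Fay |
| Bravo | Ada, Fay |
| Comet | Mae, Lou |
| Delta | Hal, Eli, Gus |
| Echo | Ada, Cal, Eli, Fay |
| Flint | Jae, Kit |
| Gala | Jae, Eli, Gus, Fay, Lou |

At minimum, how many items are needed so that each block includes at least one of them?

4

The 4 items {Jae, Mae, Hal, Fay} hit every block.
The blocks Bravo, Comet, Delta, Flint are pairwise disjoint, so any hitting set needs a separate item for each — at least 4. Hence 4 is optimal.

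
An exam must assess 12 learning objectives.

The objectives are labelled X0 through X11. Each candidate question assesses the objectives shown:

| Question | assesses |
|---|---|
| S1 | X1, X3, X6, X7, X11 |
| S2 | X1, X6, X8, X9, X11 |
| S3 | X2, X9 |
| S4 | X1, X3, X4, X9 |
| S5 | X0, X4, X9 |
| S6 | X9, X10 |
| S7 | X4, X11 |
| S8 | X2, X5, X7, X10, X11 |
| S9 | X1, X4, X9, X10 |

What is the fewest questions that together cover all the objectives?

S2 and S4 and S5 and S8 together: S2 ∪ S4 ∪ S5 ∪ S8 = {X0, X1, X2, X3, X4, X5, X6, X7, X8, X9, X10, X11} — every objective is covered.
No 3 of the 9 questions cover everything (all 84 combinations miss at least one objective), so 4 is optimal.

4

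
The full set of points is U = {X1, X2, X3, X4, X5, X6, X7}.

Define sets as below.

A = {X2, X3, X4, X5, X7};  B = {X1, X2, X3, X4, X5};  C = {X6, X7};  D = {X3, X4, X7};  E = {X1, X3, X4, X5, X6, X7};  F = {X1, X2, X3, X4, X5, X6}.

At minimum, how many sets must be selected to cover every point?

2

C and F together: C ∪ F = {X1, X2, X3, X4, X5, X6, X7} — every point is covered.
No single set has all 7 points (the largest, E, has 6), so 2 is optimal.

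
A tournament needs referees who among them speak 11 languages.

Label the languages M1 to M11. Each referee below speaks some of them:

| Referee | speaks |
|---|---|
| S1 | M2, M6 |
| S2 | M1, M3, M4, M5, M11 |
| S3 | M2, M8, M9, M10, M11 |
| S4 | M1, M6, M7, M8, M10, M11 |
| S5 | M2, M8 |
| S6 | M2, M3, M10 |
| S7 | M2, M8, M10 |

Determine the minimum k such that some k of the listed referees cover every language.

3

Take {S2, S3, S4}. Their union is {M1, M2, M3, M4, M5, M6, M7, M8, M9, M10, M11}, which is all 11 languages.
Only S2 contains M4, so S2 is forced; the remaining 6 languages need at least 2 more referees (each remaining referee adds at most 4) — so at least 3 referees are needed, and 3 is optimal.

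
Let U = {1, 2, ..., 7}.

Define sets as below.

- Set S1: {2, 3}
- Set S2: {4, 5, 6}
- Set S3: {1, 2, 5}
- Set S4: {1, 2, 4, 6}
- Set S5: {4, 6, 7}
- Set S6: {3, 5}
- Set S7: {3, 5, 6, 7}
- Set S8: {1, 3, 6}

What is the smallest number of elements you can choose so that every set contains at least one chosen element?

3

Take H = {1, 3, 6}. Each listed set contains at least one of these, so H is a hitting set of size 3.
No choice of 2 elements meets every set, so 3 is the minimum.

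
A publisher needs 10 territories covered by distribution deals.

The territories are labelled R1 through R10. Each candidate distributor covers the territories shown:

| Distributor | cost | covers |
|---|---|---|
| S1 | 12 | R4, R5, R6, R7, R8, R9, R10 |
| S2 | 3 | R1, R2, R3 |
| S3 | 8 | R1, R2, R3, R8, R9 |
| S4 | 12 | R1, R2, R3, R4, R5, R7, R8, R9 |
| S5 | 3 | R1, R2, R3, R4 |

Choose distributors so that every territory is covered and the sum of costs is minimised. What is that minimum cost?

15

S1, S2 together cover every territory (S1 ∪ S2 = {R1, R2, R3, R4, R5, R6, R7, R8, R9, R10}); total cost 12 + 3 = 15.
No covering selection has total cost below 15.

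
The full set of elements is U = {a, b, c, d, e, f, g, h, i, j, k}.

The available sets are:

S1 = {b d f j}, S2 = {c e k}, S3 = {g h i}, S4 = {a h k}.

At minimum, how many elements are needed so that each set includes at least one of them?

The 3 elements {c, d, h} hit every set.
The sets S1, S2, S3 are pairwise disjoint, so any hitting set needs a separate element for each — at least 3. Hence 3 is optimal.

3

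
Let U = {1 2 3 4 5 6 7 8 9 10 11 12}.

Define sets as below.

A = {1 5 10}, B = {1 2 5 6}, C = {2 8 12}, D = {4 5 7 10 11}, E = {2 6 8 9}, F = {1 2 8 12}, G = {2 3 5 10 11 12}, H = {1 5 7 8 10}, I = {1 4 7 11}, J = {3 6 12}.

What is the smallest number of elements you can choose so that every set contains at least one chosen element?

4

T = {1, 2, 5, 6} meets every set (each contains at least one member of T), and |T| = 4.
No choice of 3 elements meets every set, so 4 is the minimum.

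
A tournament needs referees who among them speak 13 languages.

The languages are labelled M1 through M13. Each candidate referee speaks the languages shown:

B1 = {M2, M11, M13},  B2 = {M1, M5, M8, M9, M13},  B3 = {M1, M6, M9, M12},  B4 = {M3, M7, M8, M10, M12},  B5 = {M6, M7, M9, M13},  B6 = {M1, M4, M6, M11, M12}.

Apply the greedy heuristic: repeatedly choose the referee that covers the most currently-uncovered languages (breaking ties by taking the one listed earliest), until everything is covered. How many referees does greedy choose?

4

Greedy: pick B2 (covers 5 new) → pick B4 (covers 4 new) → pick B6 (covers 3 new) → pick B1 (covers 1 new). Total picks: 4.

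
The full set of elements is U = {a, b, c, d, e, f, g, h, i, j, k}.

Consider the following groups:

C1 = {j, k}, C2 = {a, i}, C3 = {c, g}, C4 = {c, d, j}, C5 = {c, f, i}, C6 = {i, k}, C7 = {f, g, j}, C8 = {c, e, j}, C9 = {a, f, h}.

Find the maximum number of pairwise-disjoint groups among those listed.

3

C3, C6, C9 are pairwise disjoint (C3={c,g}; C6={i,k}; C9={a,f,h}).
Every remaining group overlaps one of these, and no 4 of the listed groups are pairwise disjoint, so 3 is the maximum.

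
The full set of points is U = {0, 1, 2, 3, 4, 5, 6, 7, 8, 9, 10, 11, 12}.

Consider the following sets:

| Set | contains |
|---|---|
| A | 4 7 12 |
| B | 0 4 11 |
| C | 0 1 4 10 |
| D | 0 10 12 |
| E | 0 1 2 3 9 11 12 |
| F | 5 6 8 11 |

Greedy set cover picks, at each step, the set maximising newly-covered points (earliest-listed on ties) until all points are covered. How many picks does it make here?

4

Greedy: pick E (covers 7 new) → pick F (covers 3 new) → pick A (covers 2 new) → pick C (covers 1 new). Total picks: 4.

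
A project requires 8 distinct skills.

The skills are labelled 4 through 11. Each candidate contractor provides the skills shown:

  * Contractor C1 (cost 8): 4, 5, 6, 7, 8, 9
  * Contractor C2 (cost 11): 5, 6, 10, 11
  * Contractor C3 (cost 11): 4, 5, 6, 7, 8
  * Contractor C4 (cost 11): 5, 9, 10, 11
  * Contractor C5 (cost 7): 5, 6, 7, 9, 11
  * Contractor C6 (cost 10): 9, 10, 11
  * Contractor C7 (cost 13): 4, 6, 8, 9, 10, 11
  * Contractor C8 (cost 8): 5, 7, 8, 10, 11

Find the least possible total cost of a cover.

C1, C8 together cover every skill (C1 ∪ C8 = {4, 5, 6, 7, 8, 9, 10, 11}); total cost 8 + 8 = 16.
No covering selection has total cost below 16.

16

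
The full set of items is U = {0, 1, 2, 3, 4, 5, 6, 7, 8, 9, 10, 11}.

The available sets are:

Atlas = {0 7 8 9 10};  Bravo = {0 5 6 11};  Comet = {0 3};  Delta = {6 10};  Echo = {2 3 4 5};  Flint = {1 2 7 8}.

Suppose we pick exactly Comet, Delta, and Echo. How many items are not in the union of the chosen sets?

5

Union of Comet, Delta, Echo = {0, 2, 3, 4, 5, 6, 10}.
Not covered: 1, 7, 8, 9, 11 — 5 items.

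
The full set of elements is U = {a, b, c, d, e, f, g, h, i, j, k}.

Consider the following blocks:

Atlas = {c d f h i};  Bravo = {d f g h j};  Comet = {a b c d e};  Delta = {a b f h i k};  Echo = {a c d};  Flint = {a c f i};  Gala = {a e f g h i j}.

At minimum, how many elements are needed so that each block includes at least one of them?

2

Take T = {a, h}. Each listed block contains at least one of these, so T is a hitting set of size 2.
No single element lies in every block, so at least 2 are needed and 2 is optimal.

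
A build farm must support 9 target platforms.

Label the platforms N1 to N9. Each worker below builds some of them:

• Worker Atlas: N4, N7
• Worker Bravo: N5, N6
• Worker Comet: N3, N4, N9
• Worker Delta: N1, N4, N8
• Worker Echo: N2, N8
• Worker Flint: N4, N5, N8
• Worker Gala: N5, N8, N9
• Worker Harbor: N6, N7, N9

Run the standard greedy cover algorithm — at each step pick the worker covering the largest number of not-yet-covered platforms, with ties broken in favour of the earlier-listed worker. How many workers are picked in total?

5

Greedy: pick Comet (covers 3 new) → pick Bravo (covers 2 new) → pick Delta (covers 2 new) → pick Atlas (covers 1 new) → pick Echo (covers 1 new). Total picks: 5.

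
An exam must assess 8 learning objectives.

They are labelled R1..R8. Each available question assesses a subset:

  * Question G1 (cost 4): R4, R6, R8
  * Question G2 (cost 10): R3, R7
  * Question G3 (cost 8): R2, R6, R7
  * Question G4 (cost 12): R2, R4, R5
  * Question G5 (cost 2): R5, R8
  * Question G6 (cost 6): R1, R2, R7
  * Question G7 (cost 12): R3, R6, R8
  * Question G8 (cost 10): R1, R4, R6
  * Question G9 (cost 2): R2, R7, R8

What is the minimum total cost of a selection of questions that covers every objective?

G1, G2, G5, G6 together cover every objective (G1 ∪ G2 ∪ G5 ∪ G6 = {R1, R2, R3, R4, R5, R6, R7, R8}); total cost 4 + 10 + 2 + 6 = 22.
The greedy pick G9, G1, G5, G6, G2 costs 24; no covering selection beats 22.

22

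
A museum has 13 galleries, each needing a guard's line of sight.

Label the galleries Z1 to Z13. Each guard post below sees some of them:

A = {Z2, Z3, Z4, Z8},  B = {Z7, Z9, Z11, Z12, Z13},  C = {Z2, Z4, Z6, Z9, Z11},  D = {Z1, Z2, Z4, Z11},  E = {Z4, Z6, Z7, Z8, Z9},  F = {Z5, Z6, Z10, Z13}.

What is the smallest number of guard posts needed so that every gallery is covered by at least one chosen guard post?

4

A and B and D and F together: A ∪ B ∪ D ∪ F = {Z1, Z2, Z3, Z4, Z5, Z6, Z7, Z8, Z9, Z10, Z11, Z12, Z13} — every gallery is covered.
Only D contains Z1, so D is forced; the remaining 9 galleries need at least 3 more guard posts (each remaining guard post adds at most 4) — so at least 4 guard posts are needed, and 4 is optimal.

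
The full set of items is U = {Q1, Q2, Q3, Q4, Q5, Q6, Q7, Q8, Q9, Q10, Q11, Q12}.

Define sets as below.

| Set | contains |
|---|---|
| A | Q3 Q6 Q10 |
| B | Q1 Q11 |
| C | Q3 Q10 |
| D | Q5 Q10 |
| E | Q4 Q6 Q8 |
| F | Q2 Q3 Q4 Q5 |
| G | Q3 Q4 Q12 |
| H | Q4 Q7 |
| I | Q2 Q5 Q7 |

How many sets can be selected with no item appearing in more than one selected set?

B, C, E, I are pairwise disjoint (B={Q1,Q11}; C={Q3,Q10}; E={Q4,Q6,Q8}; I={Q2,Q5,Q7}).
Every remaining set overlaps one of these, and no 5 of the listed sets are pairwise disjoint, so 4 is the maximum.

4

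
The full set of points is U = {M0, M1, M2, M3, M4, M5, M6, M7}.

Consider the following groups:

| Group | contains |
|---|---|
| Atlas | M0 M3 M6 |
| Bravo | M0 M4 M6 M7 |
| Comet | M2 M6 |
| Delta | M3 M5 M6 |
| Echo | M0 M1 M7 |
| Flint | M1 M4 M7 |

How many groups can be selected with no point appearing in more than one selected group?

2

Delta, Flint are pairwise disjoint (Delta={M3,M5,M6}; Flint={M1,M4,M7}).
Every remaining group overlaps one of these, and no 3 of the listed groups are pairwise disjoint, so 2 is the maximum.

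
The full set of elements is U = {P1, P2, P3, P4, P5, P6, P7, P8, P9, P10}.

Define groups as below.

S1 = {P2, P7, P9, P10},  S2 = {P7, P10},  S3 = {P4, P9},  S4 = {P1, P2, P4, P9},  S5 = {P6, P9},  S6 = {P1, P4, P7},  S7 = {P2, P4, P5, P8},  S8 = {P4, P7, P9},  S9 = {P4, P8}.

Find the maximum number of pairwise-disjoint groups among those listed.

S2, S5, S7 are pairwise disjoint (S2={P7,P10}; S5={P6,P9}; S7={P2,P4,P5,P8}).
Every remaining group overlaps one of these, and no 4 of the listed groups are pairwise disjoint, so 3 is the maximum.

3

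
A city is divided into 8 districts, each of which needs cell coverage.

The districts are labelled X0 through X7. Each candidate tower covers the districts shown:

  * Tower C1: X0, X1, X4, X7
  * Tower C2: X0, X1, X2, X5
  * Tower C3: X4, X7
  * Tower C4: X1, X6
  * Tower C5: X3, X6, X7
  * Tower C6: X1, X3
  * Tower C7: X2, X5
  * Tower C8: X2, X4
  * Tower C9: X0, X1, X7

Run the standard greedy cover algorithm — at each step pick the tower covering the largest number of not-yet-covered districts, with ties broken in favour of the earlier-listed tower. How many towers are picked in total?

3

Greedy: pick C1 (covers 4 new) → pick C2 (covers 2 new) → pick C5 (covers 2 new). Total picks: 3.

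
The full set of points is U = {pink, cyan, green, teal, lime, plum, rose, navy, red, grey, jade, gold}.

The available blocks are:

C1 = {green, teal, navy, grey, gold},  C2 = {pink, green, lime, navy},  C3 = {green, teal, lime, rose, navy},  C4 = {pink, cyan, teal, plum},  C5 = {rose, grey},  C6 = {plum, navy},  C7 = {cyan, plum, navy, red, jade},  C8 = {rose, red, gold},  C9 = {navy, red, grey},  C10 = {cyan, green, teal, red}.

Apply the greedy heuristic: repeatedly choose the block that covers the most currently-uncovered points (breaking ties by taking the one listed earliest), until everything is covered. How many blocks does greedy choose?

Greedy: pick C1 (covers 5 new) → pick C7 (covers 4 new) → pick C2 (covers 2 new) → pick C3 (covers 1 new). Total picks: 4.

4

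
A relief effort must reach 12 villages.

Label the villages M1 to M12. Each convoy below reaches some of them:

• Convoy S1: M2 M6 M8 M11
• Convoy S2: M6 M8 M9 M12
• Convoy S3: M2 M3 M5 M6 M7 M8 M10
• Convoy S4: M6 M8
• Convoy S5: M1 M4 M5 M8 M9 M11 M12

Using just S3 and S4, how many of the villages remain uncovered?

Union of S3, S4 = {M2, M3, M5, M6, M7, M8, M10}.
Not covered: M1, M4, M9, M11, M12 — 5 villages.

5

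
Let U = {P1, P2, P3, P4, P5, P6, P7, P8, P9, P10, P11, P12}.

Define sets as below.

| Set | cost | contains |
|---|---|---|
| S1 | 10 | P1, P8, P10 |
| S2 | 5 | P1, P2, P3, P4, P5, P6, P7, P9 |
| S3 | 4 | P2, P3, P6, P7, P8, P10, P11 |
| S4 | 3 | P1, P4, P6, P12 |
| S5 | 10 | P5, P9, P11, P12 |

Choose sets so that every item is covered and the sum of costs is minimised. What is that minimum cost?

S2, S3, S4 together cover every item (S2 ∪ S3 ∪ S4 = {P1, P2, P3, P4, P5, P6, P7, P8, P9, P10, P11, P12}); total cost 5 + 4 + 3 = 12.
No covering selection has total cost below 12.

12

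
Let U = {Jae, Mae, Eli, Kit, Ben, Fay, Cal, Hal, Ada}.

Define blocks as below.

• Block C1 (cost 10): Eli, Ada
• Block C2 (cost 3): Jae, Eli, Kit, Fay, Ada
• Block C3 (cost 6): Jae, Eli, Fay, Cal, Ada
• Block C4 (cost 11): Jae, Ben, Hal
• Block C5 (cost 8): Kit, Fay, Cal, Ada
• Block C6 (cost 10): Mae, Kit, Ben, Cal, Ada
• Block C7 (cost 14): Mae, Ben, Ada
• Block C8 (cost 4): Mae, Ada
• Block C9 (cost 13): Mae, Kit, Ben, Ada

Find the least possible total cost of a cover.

24

C2, C4, C6 together cover every item (C2 ∪ C4 ∪ C6 = {Jae, Mae, Eli, Kit, Ben, Fay, Cal, Hal, Ada}); total cost 3 + 11 + 10 = 24.
No covering selection has total cost below 24.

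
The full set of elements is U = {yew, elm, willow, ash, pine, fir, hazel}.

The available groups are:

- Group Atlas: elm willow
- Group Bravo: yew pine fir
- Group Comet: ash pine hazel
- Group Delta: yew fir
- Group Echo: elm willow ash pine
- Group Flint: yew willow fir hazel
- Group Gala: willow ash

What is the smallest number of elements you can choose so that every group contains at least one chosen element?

Take H = {willow, pine, fir}. Each listed group contains at least one of these, so H is a hitting set of size 3.
The groups Atlas, Comet, Delta are pairwise disjoint, so any hitting set needs a separate element for each — at least 3. Hence 3 is optimal.

3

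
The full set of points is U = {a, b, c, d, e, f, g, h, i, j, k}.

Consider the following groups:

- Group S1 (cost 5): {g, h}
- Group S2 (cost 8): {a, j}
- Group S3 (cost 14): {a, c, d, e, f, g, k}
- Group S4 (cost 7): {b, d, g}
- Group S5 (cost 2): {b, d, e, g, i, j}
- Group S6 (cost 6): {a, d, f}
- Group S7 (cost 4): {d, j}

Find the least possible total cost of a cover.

21

S1, S3, S5 together cover every point (S1 ∪ S3 ∪ S5 = {a, b, c, d, e, f, g, h, i, j, k}); total cost 5 + 14 + 2 = 21.
The greedy pick S5, S6, S1, S3 costs 27; no covering selection beats 21.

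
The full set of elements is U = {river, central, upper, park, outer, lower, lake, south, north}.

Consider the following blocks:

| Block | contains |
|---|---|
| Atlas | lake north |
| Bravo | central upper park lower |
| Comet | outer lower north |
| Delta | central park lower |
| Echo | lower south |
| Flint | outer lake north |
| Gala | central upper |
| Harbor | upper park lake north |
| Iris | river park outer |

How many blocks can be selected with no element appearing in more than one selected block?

4

Atlas, Echo, Gala, Iris are pairwise disjoint (Atlas={lake,north}; Echo={lower,south}; Gala={central,upper}; Iris={river,park,outer}).
Every remaining block overlaps one of these, and no 5 of the listed blocks are pairwise disjoint, so 4 is the maximum.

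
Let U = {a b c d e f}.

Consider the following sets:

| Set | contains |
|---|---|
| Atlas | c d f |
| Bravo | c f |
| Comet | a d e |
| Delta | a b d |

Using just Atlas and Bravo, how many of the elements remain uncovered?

3

Union of Atlas, Bravo = {c, d, f}.
Not covered: a, b, e — 3 elements.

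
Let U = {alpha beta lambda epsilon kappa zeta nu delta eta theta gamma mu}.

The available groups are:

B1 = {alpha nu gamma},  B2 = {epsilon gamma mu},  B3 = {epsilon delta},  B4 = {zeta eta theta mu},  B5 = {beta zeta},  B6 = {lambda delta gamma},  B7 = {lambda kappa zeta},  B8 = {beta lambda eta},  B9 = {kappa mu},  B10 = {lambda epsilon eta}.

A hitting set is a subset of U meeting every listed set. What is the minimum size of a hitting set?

Take H = {alpha, lambda, epsilon, kappa, zeta}. Each listed group contains at least one of these, so H is a hitting set of size 5.
No choice of 4 items meets every group, so 5 is the minimum.

5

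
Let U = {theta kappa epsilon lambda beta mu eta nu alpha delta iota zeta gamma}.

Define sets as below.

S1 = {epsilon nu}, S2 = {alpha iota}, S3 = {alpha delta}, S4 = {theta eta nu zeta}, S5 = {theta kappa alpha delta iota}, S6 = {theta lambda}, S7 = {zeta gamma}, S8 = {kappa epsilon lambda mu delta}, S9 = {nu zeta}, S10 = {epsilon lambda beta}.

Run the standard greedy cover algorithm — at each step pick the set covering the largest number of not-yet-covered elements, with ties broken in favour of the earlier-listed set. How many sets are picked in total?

5

Greedy: pick S5 (covers 5 new) → pick S4 (covers 3 new) → pick S8 (covers 3 new) → pick S7 (covers 1 new) → pick S10 (covers 1 new). Total picks: 5.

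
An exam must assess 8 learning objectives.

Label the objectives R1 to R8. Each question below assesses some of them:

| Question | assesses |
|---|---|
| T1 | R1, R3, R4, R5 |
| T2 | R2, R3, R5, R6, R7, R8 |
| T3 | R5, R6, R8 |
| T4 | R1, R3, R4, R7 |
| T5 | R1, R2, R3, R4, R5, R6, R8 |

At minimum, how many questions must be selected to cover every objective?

2

T2 and T5 together: T2 ∪ T5 = {R1, R2, R3, R4, R5, R6, R7, R8} — every objective is covered.
No single question has all 8 objectives (the largest, T5, has 7), so 2 is optimal.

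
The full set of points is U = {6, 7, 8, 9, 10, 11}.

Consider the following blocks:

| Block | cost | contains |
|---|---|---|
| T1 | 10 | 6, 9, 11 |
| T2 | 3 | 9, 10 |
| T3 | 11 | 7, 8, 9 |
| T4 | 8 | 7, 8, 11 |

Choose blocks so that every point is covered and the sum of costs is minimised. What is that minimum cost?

T1, T2, T4 together cover every point (T1 ∪ T2 ∪ T4 = {6, 7, 8, 9, 10, 11}); total cost 10 + 3 + 8 = 21.
No covering selection has total cost below 21.

21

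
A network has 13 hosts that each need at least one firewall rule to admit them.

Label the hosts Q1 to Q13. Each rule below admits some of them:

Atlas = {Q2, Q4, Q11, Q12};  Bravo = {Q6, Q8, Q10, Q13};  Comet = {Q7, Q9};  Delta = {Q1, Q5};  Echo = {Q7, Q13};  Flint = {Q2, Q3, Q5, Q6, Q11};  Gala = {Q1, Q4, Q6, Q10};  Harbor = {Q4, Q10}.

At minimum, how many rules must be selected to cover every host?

Atlas and Bravo and Comet and Flint and Gala together: Atlas ∪ Bravo ∪ Comet ∪ Flint ∪ Gala = {Q1, Q2, Q3, Q4, Q5, Q6, Q7, Q8, Q9, Q10, Q11, Q12, Q13} — every host is covered.
No 4 of the 8 rules cover everything (all 70 combinations miss at least one host), so 5 is optimal.

5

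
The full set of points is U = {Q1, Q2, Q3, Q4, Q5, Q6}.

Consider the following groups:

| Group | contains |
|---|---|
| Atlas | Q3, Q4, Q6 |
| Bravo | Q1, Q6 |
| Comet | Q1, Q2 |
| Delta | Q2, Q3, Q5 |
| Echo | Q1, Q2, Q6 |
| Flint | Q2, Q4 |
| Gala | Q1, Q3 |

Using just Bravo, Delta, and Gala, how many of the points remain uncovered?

1

Union of Bravo, Delta, Gala = {Q1, Q2, Q3, Q5, Q6}.
Not covered: Q4 — 1 point.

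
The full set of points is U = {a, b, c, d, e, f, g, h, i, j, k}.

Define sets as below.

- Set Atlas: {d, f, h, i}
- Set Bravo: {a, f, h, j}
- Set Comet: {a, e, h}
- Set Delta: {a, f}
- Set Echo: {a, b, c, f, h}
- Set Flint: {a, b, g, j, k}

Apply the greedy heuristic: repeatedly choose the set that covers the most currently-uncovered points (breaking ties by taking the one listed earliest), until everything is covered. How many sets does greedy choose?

4

Greedy: pick Echo (covers 5 new) → pick Flint (covers 3 new) → pick Atlas (covers 2 new) → pick Comet (covers 1 new). Total picks: 4.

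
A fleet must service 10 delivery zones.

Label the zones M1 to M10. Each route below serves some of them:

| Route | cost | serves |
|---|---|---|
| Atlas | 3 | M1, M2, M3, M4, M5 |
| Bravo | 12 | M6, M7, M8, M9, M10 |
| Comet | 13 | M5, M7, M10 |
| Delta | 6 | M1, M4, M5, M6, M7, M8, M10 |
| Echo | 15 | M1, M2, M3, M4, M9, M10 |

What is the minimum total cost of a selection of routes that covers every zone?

Atlas, Bravo together cover every zone (Atlas ∪ Bravo = {M1, M2, M3, M4, M5, M6, M7, M8, M9, M10}); total cost 3 + 12 = 15.
The greedy pick Atlas, Delta, Bravo costs 21; no covering selection beats 15.

15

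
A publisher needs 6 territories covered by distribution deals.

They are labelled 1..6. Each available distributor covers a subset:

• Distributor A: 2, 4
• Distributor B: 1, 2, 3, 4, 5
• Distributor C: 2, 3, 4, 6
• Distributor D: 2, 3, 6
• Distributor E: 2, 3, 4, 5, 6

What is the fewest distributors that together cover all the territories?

2

Take {B, E}. Their union is {1, 2, 3, 4, 5, 6}, which is all 6 territories.
No single distributor has all 6 territories (the largest, B, has 5), so 2 is optimal.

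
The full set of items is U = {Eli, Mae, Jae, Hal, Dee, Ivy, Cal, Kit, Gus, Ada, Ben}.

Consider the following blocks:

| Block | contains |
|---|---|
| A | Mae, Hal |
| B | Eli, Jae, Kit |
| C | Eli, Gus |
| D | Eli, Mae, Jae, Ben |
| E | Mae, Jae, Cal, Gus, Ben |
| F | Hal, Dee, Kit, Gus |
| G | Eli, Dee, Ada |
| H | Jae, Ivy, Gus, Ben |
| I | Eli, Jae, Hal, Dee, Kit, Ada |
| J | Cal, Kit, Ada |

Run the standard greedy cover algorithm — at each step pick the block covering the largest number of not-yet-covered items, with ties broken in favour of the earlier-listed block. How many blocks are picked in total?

Greedy: pick I (covers 6 new) → pick E (covers 4 new) → pick H (covers 1 new). Total picks: 3.

3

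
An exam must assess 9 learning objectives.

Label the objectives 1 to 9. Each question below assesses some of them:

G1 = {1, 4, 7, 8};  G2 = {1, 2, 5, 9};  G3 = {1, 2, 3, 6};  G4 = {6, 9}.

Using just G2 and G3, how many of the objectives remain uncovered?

3

Union of G2, G3 = {1, 2, 3, 5, 6, 9}.
Not covered: 4, 7, 8 — 3 objectives.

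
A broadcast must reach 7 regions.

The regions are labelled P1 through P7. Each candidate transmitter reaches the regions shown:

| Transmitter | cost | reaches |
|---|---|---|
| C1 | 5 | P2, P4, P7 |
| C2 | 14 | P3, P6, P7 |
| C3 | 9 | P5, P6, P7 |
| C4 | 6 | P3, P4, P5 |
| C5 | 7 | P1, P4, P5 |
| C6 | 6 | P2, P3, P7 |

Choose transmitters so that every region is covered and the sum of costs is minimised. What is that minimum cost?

C3, C5, C6 together cover every region (C3 ∪ C5 ∪ C6 = {P1, P2, P3, P4, P5, P6, P7}); total cost 9 + 7 + 6 = 22.
The greedy pick C1, C4, C5, C3 costs 27; no covering selection beats 22.

22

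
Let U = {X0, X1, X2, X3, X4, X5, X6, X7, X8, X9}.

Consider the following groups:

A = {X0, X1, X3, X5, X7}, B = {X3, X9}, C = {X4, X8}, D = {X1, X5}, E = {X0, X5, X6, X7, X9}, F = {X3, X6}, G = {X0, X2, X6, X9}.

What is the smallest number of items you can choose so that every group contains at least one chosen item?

Take H = {X1, X3, X4, X9}. Each listed group contains at least one of these, so H is a hitting set of size 4.
No choice of 3 items meets every group, so 4 is the minimum.

4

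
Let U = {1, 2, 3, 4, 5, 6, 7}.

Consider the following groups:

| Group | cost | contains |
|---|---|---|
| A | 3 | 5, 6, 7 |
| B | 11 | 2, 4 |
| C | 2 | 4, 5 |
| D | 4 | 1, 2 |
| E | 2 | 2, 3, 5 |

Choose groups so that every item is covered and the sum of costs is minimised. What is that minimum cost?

A, C, D, E together cover every item (A ∪ C ∪ D ∪ E = {1, 2, 3, 4, 5, 6, 7}); total cost 3 + 2 + 4 + 2 = 11.
No covering selection has total cost below 11.

11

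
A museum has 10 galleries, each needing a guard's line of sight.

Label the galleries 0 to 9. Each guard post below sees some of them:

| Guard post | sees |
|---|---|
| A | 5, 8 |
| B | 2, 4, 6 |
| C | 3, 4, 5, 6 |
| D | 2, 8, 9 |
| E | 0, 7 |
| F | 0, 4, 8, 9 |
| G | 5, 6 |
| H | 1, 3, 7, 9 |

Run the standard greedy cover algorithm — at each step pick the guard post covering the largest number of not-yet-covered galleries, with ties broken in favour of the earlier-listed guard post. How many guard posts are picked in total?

Greedy: pick C (covers 4 new) → pick D (covers 3 new) → pick E (covers 2 new) → pick H (covers 1 new). Total picks: 4.

4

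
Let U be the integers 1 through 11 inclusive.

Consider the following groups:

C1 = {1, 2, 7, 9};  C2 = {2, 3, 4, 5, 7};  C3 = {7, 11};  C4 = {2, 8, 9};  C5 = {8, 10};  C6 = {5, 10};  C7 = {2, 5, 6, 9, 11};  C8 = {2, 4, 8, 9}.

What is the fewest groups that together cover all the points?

4

C1, C2, C5, and C7 cover everything between them: the union {1, 2, 3, 4, 5, 6, 7, 8, 9, 10, 11} is all of U.
Only C1 contains 1, so C1 is forced; the remaining 7 points need at least 3 more groups (each remaining group adds at most 3) — so at least 4 groups are needed, and 4 is optimal.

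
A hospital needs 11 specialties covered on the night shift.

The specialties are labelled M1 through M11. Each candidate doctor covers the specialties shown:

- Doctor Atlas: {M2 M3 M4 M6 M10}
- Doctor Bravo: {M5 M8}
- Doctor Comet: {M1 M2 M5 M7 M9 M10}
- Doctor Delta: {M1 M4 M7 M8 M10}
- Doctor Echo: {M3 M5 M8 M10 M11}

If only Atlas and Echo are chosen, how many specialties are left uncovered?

Union of Atlas, Echo = {M2, M3, M4, M5, M6, M8, M10, M11}.
Not covered: M1, M7, M9 — 3 specialties.

3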